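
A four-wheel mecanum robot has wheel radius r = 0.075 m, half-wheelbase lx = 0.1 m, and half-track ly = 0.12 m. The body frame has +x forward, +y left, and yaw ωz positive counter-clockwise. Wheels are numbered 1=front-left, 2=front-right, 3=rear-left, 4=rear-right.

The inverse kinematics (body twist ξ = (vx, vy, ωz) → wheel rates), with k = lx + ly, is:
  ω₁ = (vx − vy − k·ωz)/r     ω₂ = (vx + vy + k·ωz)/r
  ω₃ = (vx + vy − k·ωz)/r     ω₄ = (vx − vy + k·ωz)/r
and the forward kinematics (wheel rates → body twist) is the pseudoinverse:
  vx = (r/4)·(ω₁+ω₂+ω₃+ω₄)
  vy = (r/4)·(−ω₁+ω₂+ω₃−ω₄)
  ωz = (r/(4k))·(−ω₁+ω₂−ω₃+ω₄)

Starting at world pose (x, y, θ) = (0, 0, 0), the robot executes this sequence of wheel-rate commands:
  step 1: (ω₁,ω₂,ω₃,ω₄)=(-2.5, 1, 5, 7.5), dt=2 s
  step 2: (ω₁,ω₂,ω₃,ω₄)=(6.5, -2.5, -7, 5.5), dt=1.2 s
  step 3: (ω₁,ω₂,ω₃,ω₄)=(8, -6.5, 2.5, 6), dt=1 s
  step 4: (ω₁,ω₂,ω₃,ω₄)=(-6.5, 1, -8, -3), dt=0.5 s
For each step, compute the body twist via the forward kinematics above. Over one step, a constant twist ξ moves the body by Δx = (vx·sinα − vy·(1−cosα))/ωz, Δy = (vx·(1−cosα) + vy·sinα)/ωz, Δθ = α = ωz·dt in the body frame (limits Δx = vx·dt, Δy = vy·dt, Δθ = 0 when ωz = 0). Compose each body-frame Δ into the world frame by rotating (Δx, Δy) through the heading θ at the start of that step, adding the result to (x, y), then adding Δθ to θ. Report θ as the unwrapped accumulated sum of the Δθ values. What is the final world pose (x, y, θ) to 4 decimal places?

step 1: ξ=(vx,vy,ωz)=(0.2062, 0.0187, 0.5114), dt=2.0 → body Δ=(0.3267, 0.2245, 1.0227) → world pose (0.3267, 0.2245, 1.0227)
step 2: ξ=(vx,vy,ωz)=(0.0469, -0.4031, 0.2983), dt=1.2 → body Δ=(0.1407, -0.4635, 0.3580) → world pose (0.7956, 0.1031, 1.3807)
step 3: ξ=(vx,vy,ωz)=(0.1875, -0.3375, -0.9375), dt=1.0 → body Δ=(0.0143, -0.3718, -0.9375) → world pose (1.1635, 0.0468, 0.4432)
step 4: ξ=(vx,vy,ωz)=(-0.3094, 0.0469, 1.0653), dt=0.5 → body Δ=(-0.1536, -0.0179, 0.5327) → world pose (1.0324, -0.0352, 0.9759)

(1.0324, -0.0352, 0.9759)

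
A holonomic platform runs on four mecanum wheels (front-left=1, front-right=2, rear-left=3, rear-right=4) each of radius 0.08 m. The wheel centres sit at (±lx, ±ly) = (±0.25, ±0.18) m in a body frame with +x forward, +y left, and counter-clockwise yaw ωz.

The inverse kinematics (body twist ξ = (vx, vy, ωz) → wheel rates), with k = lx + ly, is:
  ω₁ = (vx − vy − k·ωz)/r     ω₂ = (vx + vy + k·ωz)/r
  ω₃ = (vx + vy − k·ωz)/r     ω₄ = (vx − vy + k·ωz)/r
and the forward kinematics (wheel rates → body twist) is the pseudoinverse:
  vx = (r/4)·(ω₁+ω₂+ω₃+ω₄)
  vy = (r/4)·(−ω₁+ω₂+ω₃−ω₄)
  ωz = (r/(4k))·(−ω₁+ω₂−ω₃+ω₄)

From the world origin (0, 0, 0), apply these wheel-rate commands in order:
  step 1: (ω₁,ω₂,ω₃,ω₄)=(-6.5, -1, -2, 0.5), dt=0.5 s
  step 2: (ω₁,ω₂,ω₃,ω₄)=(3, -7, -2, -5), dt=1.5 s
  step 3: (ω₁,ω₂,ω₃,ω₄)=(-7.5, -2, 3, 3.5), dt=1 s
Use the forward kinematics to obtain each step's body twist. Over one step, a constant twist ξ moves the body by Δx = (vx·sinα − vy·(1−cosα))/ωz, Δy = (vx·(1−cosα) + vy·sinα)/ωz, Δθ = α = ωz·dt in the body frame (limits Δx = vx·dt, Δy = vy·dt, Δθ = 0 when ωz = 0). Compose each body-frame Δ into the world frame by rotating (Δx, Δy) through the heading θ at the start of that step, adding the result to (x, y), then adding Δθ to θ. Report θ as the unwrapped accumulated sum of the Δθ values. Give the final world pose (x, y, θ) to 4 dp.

(-0.4486, 0.0262, -0.4419)

step 1: ξ=(vx,vy,ωz)=(-0.1800, 0.0600, 0.3721), dt=0.5 → body Δ=(-0.0923, 0.0215, 0.1860) → world pose (-0.0923, 0.0215, 0.1860)
step 2: ξ=(vx,vy,ωz)=(-0.2200, -0.1400, -0.6047), dt=1.5 → body Δ=(-0.3755, -0.0427, -0.9070) → world pose (-0.4533, -0.0899, -0.7209)
step 3: ξ=(vx,vy,ωz)=(-0.0600, 0.1000, 0.2791), dt=1.0 → body Δ=(-0.0731, 0.0904, 0.2791) → world pose (-0.4486, 0.0262, -0.4419)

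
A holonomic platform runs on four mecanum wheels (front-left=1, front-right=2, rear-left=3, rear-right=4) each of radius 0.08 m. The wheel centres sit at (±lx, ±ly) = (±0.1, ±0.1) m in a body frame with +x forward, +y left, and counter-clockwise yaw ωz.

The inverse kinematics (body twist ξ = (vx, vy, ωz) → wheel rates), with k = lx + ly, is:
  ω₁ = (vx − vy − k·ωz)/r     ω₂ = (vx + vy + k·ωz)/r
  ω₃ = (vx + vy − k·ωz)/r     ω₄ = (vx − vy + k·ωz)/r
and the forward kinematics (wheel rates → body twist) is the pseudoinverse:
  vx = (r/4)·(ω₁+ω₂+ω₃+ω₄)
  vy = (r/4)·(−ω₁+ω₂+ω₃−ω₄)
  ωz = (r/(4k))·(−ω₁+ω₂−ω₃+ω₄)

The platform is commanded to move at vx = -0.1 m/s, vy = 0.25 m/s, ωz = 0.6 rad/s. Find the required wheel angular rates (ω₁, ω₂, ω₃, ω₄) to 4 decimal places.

k = lx + ly = 0.1 + 0.1 = 0.2000;  k·ωz = 0.2000·0.6 = 0.1200
ω₁ (FL) = (vx − vy − k·ωz)/r = -0.4700/0.08 = -5.8750
ω₂ (FR) = (vx + vy + k·ωz)/r = 0.2700/0.08 = 3.3750
ω₃ (RL) = (vx + vy − k·ωz)/r = 0.0300/0.08 = 0.3750
ω₄ (RR) = (vx − vy + k·ωz)/r = -0.2300/0.08 = -2.8750

(-5.8750, 3.3750, 0.3750, -2.8750)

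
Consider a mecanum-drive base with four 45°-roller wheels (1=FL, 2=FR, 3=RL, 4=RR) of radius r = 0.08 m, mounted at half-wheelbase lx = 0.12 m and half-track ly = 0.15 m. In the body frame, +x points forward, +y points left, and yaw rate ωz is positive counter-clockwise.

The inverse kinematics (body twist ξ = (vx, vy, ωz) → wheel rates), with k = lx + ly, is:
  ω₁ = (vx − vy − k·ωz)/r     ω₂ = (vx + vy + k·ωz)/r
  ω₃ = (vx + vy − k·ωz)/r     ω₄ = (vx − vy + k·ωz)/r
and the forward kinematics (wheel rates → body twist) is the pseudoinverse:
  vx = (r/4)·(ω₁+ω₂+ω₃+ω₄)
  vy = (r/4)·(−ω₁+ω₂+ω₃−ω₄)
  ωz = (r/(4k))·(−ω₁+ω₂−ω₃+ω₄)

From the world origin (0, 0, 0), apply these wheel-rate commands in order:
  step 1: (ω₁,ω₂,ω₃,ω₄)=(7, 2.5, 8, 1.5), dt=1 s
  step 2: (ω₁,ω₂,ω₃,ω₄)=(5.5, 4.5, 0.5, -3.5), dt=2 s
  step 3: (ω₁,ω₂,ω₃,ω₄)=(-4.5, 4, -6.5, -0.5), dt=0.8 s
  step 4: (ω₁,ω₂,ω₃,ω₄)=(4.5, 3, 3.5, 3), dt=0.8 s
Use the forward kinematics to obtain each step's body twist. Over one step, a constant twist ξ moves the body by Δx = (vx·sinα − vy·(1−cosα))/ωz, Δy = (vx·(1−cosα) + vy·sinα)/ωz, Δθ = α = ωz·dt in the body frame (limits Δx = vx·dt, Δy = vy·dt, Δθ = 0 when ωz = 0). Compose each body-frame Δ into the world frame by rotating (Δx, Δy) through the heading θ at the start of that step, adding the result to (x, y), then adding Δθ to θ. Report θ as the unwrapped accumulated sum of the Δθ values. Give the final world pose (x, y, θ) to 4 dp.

step 1: ξ=(vx,vy,ωz)=(0.3800, 0.0400, -0.8148), dt=1.0 → body Δ=(0.3547, -0.1107, -0.8148) → world pose (0.3547, -0.1107, -0.8148)
step 2: ξ=(vx,vy,ωz)=(0.1400, 0.0600, -0.3704), dt=2.0 → body Δ=(0.2975, 0.0103, -0.7407) → world pose (0.5663, -0.3202, -1.5556)
step 3: ξ=(vx,vy,ωz)=(-0.1500, 0.0500, 1.0741), dt=0.8 → body Δ=(-0.1219, -0.0132, 0.8593) → world pose (0.5513, -0.1984, -0.6963)
step 4: ξ=(vx,vy,ωz)=(0.2800, -0.0200, -0.1481), dt=0.8 → body Δ=(0.2225, -0.0292, -0.1185) → world pose (0.7033, -0.3636, -0.8148)

(0.7033, -0.3636, -0.8148)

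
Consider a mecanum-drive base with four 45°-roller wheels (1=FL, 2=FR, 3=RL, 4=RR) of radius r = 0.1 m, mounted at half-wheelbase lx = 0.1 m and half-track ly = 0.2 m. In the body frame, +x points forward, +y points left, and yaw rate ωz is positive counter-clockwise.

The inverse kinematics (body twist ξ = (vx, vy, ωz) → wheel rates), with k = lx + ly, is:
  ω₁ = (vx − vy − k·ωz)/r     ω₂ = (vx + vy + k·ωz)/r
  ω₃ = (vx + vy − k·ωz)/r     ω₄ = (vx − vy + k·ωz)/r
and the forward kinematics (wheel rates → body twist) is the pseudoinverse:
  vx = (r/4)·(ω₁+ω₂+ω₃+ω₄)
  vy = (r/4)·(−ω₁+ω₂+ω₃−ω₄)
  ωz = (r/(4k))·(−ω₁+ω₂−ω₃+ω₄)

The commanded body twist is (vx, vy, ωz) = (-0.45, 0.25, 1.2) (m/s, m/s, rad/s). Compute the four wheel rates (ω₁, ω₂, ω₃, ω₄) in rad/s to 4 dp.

(-10.6000, 1.6000, -5.6000, -3.4000)

k = lx + ly = 0.1 + 0.2 = 0.3000;  k·ωz = 0.3000·1.2 = 0.3600
ω₁ (FL) = (vx − vy − k·ωz)/r = -1.0600/0.1 = -10.6000
ω₂ (FR) = (vx + vy + k·ωz)/r = 0.1600/0.1 = 1.6000
ω₃ (RL) = (vx + vy − k·ωz)/r = -0.5600/0.1 = -5.6000
ω₄ (RR) = (vx − vy + k·ωz)/r = -0.3400/0.1 = -3.4000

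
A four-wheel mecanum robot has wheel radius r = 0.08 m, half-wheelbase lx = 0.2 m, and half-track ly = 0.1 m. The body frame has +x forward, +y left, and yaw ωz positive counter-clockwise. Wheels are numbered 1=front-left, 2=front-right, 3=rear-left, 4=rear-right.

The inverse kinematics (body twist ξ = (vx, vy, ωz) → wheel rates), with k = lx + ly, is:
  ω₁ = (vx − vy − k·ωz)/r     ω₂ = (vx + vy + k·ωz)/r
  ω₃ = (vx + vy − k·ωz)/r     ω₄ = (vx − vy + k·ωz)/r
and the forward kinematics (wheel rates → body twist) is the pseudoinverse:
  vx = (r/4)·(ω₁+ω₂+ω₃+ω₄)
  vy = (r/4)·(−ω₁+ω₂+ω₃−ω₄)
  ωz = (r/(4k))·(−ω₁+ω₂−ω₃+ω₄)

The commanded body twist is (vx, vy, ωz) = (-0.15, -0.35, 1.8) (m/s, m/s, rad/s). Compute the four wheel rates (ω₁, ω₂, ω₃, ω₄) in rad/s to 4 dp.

k = lx + ly = 0.2 + 0.1 = 0.3000;  k·ωz = 0.3000·1.8 = 0.5400
ω₁ (FL) = (vx − vy − k·ωz)/r = -0.3400/0.08 = -4.2500
ω₂ (FR) = (vx + vy + k·ωz)/r = 0.0400/0.08 = 0.5000
ω₃ (RL) = (vx + vy − k·ωz)/r = -1.0400/0.08 = -13.0000
ω₄ (RR) = (vx − vy + k·ωz)/r = 0.7400/0.08 = 9.2500

(-4.2500, 0.5000, -13.0000, 9.2500)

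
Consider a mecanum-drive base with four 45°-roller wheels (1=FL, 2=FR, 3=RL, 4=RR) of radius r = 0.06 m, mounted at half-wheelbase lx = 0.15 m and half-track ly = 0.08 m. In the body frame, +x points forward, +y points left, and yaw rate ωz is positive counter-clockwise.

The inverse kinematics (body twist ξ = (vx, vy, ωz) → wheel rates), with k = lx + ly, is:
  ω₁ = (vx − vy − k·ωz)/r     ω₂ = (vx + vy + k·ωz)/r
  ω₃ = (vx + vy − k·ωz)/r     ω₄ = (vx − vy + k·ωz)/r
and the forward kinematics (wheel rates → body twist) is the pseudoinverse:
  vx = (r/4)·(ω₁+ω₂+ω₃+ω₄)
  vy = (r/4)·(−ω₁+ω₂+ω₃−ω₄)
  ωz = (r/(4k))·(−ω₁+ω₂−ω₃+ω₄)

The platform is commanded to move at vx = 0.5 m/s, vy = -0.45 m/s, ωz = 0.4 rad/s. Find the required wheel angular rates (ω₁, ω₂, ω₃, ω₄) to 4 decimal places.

(14.3000, 2.3667, -0.7000, 17.3667)

k = lx + ly = 0.15 + 0.08 = 0.2300;  k·ωz = 0.2300·0.4 = 0.0920
ω₁ (FL) = (vx − vy − k·ωz)/r = 0.8580/0.06 = 14.3000
ω₂ (FR) = (vx + vy + k·ωz)/r = 0.1420/0.06 = 2.3667
ω₃ (RL) = (vx + vy − k·ωz)/r = -0.0420/0.06 = -0.7000
ω₄ (RR) = (vx − vy + k·ωz)/r = 1.0420/0.06 = 17.3667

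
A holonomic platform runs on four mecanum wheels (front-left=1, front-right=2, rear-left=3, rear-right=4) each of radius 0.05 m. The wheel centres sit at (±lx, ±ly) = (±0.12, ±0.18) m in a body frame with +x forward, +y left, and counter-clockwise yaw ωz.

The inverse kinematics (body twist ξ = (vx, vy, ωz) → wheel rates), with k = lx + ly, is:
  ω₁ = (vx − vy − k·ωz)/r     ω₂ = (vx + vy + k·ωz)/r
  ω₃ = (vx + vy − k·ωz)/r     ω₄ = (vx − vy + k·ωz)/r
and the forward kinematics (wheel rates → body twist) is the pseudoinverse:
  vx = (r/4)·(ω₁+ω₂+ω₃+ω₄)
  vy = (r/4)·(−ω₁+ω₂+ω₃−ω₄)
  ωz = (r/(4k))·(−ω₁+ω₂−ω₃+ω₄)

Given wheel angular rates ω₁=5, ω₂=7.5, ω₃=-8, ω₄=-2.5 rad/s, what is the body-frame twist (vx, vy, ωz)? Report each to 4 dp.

(0.0250, -0.0375, 0.3333)

k = lx + ly = 0.12 + 0.18 = 0.3000
ω₁+ω₂+ω₃+ω₄ = 2.0000  →  vx = (0.05/4)·2.0000 = 0.0250
−ω₁+ω₂+ω₃−ω₄ = -3.0000  →  vy = (0.05/4)·-3.0000 = -0.0375
−ω₁+ω₂−ω₃+ω₄ = 8.0000  →  ωz = (0.05/1.2000)·8.0000 = 0.3333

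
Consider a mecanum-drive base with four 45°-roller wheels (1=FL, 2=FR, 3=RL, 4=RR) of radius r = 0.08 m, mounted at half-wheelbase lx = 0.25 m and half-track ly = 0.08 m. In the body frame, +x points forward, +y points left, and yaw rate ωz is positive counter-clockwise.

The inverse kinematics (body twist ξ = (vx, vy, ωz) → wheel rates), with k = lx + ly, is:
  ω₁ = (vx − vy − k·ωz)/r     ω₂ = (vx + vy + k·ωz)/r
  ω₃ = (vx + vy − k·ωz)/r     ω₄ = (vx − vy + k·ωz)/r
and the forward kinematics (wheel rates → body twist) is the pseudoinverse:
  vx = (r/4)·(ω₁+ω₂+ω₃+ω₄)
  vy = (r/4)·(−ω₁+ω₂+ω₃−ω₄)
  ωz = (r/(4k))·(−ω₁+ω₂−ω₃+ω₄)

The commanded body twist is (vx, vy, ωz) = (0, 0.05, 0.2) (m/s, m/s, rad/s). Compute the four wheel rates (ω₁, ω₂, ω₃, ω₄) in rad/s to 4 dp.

k = lx + ly = 0.25 + 0.08 = 0.3300;  k·ωz = 0.3300·0.2 = 0.0660
ω₁ (FL) = (vx − vy − k·ωz)/r = -0.1160/0.08 = -1.4500
ω₂ (FR) = (vx + vy + k·ωz)/r = 0.1160/0.08 = 1.4500
ω₃ (RL) = (vx + vy − k·ωz)/r = -0.0160/0.08 = -0.2000
ω₄ (RR) = (vx − vy + k·ωz)/r = 0.0160/0.08 = 0.2000

(-1.4500, 1.4500, -0.2000, 0.2000)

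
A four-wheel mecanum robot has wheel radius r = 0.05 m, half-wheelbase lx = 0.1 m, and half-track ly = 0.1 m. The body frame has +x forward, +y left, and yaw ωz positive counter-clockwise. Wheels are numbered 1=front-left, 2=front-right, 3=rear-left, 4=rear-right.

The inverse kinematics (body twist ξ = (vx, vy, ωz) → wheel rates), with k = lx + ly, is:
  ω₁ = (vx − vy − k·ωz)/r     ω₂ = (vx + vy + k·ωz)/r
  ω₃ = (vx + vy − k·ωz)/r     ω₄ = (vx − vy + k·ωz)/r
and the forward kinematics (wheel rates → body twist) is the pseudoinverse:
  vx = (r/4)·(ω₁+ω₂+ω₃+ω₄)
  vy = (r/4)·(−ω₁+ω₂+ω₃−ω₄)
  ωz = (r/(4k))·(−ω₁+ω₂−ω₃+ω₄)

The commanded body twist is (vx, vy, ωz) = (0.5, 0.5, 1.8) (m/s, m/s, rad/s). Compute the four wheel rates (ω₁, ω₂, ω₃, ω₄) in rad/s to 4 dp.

(-7.2000, 27.2000, 12.8000, 7.2000)

k = lx + ly = 0.1 + 0.1 = 0.2000;  k·ωz = 0.2000·1.8 = 0.3600
ω₁ (FL) = (vx − vy − k·ωz)/r = -0.3600/0.05 = -7.2000
ω₂ (FR) = (vx + vy + k·ωz)/r = 1.3600/0.05 = 27.2000
ω₃ (RL) = (vx + vy − k·ωz)/r = 0.6400/0.05 = 12.8000
ω₄ (RR) = (vx − vy + k·ωz)/r = 0.3600/0.05 = 7.2000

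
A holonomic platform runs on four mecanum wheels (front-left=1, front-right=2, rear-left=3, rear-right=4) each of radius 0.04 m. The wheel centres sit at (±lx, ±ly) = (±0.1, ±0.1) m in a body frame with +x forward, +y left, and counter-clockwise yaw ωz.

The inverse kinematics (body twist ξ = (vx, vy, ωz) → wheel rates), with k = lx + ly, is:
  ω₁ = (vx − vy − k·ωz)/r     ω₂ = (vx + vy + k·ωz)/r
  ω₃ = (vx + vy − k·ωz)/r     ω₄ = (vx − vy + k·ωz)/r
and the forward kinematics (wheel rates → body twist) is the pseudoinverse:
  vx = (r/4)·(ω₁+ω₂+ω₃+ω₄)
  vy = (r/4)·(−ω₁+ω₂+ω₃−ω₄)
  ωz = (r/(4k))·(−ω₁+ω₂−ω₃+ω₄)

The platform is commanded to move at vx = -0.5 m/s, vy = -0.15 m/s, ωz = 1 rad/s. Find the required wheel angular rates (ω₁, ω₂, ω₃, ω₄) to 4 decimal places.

(-13.7500, -11.2500, -21.2500, -3.7500)

k = lx + ly = 0.1 + 0.1 = 0.2000;  k·ωz = 0.2000·1 = 0.2000
ω₁ (FL) = (vx − vy − k·ωz)/r = -0.5500/0.04 = -13.7500
ω₂ (FR) = (vx + vy + k·ωz)/r = -0.4500/0.04 = -11.2500
ω₃ (RL) = (vx + vy − k·ωz)/r = -0.8500/0.04 = -21.2500
ω₄ (RR) = (vx − vy + k·ωz)/r = -0.1500/0.04 = -3.7500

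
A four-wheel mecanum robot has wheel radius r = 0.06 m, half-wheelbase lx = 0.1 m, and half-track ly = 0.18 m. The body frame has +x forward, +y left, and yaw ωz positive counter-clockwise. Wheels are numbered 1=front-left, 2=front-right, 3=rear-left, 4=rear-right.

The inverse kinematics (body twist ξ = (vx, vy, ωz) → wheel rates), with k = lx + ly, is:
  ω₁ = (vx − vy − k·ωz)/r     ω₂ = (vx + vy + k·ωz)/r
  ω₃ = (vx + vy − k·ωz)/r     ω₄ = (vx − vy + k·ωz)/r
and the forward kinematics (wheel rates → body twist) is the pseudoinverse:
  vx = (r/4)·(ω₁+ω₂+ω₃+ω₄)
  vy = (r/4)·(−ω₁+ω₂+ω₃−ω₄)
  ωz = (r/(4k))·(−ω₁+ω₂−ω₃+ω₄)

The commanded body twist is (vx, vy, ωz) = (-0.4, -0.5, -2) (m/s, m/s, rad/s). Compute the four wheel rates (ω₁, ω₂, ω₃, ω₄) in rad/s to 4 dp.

(11.0000, -24.3333, -5.6667, -7.6667)

k = lx + ly = 0.1 + 0.18 = 0.2800;  k·ωz = 0.2800·-2 = -0.5600
ω₁ (FL) = (vx − vy − k·ωz)/r = 0.6600/0.06 = 11.0000
ω₂ (FR) = (vx + vy + k·ωz)/r = -1.4600/0.06 = -24.3333
ω₃ (RL) = (vx + vy − k·ωz)/r = -0.3400/0.06 = -5.6667
ω₄ (RR) = (vx − vy + k·ωz)/r = -0.4600/0.06 = -7.6667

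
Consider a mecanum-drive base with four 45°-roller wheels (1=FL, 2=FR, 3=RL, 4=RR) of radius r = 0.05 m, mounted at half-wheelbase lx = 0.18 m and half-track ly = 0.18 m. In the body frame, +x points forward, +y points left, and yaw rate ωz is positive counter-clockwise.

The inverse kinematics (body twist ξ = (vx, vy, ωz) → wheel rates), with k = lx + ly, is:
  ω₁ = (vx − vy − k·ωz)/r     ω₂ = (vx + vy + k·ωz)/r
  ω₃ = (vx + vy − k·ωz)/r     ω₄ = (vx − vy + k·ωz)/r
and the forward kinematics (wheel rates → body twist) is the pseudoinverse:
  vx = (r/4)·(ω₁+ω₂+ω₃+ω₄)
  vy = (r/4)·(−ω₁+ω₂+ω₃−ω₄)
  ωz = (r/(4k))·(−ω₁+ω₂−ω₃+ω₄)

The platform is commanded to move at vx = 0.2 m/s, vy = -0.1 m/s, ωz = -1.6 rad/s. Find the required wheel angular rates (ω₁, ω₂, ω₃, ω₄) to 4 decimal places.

k = lx + ly = 0.18 + 0.18 = 0.3600;  k·ωz = 0.3600·-1.6 = -0.5760
ω₁ (FL) = (vx − vy − k·ωz)/r = 0.8760/0.05 = 17.5200
ω₂ (FR) = (vx + vy + k·ωz)/r = -0.4760/0.05 = -9.5200
ω₃ (RL) = (vx + vy − k·ωz)/r = 0.6760/0.05 = 13.5200
ω₄ (RR) = (vx − vy + k·ωz)/r = -0.2760/0.05 = -5.5200

(17.5200, -9.5200, 13.5200, -5.5200)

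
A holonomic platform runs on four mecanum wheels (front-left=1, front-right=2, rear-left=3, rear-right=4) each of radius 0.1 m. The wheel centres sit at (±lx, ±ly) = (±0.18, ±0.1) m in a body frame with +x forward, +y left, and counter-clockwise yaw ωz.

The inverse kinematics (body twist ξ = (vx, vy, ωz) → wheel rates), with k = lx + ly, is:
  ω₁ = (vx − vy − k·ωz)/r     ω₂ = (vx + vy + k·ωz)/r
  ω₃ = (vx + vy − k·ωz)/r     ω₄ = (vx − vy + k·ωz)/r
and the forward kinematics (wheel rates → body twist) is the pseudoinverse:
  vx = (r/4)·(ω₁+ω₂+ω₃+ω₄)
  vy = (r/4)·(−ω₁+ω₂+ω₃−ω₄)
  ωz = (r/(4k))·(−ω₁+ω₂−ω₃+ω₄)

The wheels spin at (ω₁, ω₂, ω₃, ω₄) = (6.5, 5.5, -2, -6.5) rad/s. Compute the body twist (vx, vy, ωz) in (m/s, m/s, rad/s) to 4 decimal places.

k = lx + ly = 0.18 + 0.1 = 0.2800
ω₁+ω₂+ω₃+ω₄ = 3.5000  →  vx = (0.1/4)·3.5000 = 0.0875
−ω₁+ω₂+ω₃−ω₄ = 3.5000  →  vy = (0.1/4)·3.5000 = 0.0875
−ω₁+ω₂−ω₃+ω₄ = -5.5000  →  ωz = (0.1/1.1200)·-5.5000 = -0.4911

(0.0875, 0.0875, -0.4911)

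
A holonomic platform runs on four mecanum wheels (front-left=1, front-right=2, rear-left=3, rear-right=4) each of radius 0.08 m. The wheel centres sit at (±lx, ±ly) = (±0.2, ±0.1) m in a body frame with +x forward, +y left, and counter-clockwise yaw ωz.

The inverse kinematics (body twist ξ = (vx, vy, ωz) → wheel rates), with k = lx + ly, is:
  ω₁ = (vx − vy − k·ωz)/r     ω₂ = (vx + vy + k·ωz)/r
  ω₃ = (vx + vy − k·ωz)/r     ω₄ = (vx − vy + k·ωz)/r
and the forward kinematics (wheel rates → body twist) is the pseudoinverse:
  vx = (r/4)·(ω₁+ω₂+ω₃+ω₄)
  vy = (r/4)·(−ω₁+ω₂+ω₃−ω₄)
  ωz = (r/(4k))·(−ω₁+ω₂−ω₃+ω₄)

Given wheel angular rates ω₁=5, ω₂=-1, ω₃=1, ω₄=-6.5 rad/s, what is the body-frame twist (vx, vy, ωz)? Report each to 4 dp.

(-0.0300, 0.0300, -0.9000)

k = lx + ly = 0.2 + 0.1 = 0.3000
ω₁+ω₂+ω₃+ω₄ = -1.5000  →  vx = (0.08/4)·-1.5000 = -0.0300
−ω₁+ω₂+ω₃−ω₄ = 1.5000  →  vy = (0.08/4)·1.5000 = 0.0300
−ω₁+ω₂−ω₃+ω₄ = -13.5000  →  ωz = (0.08/1.2000)·-13.5000 = -0.9000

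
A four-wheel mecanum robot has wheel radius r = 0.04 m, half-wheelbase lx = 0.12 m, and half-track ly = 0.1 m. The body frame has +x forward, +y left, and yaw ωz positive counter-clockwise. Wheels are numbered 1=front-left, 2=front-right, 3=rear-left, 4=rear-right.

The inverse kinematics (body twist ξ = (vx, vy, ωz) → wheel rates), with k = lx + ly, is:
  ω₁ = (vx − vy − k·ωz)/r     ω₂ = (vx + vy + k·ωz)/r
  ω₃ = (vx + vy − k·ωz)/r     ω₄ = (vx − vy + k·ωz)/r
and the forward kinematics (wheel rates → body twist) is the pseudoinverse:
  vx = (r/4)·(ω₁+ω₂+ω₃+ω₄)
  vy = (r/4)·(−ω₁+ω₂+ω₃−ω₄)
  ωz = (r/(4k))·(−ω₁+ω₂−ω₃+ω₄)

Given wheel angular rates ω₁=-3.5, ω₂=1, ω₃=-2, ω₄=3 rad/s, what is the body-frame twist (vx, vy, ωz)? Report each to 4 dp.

k = lx + ly = 0.12 + 0.1 = 0.2200
ω₁+ω₂+ω₃+ω₄ = -1.5000  →  vx = (0.04/4)·-1.5000 = -0.0150
−ω₁+ω₂+ω₃−ω₄ = -0.5000  →  vy = (0.04/4)·-0.5000 = -0.0050
−ω₁+ω₂−ω₃+ω₄ = 9.5000  →  ωz = (0.04/0.8800)·9.5000 = 0.4318

(-0.0150, -0.0050, 0.4318)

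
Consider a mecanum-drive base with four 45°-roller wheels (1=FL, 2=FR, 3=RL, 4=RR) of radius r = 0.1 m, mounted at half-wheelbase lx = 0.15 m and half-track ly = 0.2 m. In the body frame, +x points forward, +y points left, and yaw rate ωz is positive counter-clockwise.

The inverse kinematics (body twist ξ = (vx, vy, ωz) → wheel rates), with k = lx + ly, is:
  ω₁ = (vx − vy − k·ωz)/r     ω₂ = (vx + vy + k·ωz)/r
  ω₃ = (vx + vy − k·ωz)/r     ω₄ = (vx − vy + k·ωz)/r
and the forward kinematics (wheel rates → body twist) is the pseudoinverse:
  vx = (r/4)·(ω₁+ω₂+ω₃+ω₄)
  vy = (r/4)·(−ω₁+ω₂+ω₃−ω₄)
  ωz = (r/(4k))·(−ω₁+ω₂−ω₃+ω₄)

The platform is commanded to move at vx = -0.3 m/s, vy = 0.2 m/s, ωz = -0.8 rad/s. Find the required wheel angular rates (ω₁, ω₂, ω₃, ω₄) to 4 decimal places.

k = lx + ly = 0.15 + 0.2 = 0.3500;  k·ωz = 0.3500·-0.8 = -0.2800
ω₁ (FL) = (vx − vy − k·ωz)/r = -0.2200/0.1 = -2.2000
ω₂ (FR) = (vx + vy + k·ωz)/r = -0.3800/0.1 = -3.8000
ω₃ (RL) = (vx + vy − k·ωz)/r = 0.1800/0.1 = 1.8000
ω₄ (RR) = (vx − vy + k·ωz)/r = -0.7800/0.1 = -7.8000

(-2.2000, -3.8000, 1.8000, -7.8000)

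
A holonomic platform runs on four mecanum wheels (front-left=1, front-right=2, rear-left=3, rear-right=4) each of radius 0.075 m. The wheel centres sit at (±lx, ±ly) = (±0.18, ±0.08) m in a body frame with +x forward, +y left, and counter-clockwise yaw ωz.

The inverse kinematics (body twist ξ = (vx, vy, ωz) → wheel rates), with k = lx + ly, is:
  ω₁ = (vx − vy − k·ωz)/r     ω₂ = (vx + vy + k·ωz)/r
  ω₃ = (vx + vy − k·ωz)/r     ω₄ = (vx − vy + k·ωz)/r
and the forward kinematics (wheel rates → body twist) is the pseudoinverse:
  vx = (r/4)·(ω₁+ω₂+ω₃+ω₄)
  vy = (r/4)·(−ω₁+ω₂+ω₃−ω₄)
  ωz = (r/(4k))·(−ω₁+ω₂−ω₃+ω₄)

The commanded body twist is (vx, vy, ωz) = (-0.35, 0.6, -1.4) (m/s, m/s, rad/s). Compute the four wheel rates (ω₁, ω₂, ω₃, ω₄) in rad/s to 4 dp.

k = lx + ly = 0.18 + 0.08 = 0.2600;  k·ωz = 0.2600·-1.4 = -0.3640
ω₁ (FL) = (vx − vy − k·ωz)/r = -0.5860/0.075 = -7.8133
ω₂ (FR) = (vx + vy + k·ωz)/r = -0.1140/0.075 = -1.5200
ω₃ (RL) = (vx + vy − k·ωz)/r = 0.6140/0.075 = 8.1867
ω₄ (RR) = (vx − vy + k·ωz)/r = -1.3140/0.075 = -17.5200

(-7.8133, -1.5200, 8.1867, -17.5200)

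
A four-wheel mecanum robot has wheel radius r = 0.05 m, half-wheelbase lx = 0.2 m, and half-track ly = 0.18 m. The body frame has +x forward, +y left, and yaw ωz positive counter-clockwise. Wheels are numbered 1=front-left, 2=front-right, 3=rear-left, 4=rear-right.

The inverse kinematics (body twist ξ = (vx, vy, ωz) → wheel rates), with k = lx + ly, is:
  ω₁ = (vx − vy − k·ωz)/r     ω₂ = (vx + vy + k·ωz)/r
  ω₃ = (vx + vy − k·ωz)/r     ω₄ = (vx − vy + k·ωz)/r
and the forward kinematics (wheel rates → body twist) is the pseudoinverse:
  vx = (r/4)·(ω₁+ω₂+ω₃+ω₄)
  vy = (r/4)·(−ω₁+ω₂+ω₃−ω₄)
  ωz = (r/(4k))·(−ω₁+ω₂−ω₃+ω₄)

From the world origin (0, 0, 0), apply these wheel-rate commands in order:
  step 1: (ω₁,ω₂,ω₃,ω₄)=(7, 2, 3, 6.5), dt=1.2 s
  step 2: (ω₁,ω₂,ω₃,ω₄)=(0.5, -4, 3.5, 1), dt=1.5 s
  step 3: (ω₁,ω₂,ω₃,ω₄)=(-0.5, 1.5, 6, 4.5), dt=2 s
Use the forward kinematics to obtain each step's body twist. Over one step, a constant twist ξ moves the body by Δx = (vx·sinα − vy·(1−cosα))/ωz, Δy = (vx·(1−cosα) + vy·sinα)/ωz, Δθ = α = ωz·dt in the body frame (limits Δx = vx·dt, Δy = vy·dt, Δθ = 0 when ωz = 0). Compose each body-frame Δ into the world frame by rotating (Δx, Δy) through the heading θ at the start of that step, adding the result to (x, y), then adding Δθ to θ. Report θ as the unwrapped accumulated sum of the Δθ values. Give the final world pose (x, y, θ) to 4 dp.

step 1: ξ=(vx,vy,ωz)=(0.2313, -0.1063, -0.0493), dt=1.2 → body Δ=(0.2736, -0.1356, -0.0592) → world pose (0.2736, -0.1356, -0.0592)
step 2: ξ=(vx,vy,ωz)=(0.0125, -0.0250, -0.2303), dt=1.5 → body Δ=(0.0120, -0.0400, -0.3454) → world pose (0.2831, -0.1762, -0.4046)
step 3: ξ=(vx,vy,ωz)=(0.1438, 0.0438, 0.0164), dt=2.0 → body Δ=(0.2860, 0.0922, 0.0329) → world pose (0.5824, -0.2041, -0.3717)

(0.5824, -0.2041, -0.3717)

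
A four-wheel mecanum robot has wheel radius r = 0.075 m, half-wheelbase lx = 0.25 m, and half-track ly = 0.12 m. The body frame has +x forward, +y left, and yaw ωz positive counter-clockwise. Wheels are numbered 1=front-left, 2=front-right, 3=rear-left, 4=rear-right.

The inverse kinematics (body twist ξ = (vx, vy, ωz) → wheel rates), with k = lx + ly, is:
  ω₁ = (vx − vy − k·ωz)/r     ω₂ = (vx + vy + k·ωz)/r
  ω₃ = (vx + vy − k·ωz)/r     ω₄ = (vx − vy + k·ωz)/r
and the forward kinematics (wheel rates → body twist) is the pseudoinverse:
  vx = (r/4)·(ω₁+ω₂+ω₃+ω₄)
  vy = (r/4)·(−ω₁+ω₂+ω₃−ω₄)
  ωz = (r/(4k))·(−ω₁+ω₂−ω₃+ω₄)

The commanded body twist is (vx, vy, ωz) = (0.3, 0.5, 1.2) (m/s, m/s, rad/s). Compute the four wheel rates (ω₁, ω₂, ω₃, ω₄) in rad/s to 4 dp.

k = lx + ly = 0.25 + 0.12 = 0.3700;  k·ωz = 0.3700·1.2 = 0.4440
ω₁ (FL) = (vx − vy − k·ωz)/r = -0.6440/0.075 = -8.5867
ω₂ (FR) = (vx + vy + k·ωz)/r = 1.2440/0.075 = 16.5867
ω₃ (RL) = (vx + vy − k·ωz)/r = 0.3560/0.075 = 4.7467
ω₄ (RR) = (vx − vy + k·ωz)/r = 0.2440/0.075 = 3.2533

(-8.5867, 16.5867, 4.7467, 3.2533)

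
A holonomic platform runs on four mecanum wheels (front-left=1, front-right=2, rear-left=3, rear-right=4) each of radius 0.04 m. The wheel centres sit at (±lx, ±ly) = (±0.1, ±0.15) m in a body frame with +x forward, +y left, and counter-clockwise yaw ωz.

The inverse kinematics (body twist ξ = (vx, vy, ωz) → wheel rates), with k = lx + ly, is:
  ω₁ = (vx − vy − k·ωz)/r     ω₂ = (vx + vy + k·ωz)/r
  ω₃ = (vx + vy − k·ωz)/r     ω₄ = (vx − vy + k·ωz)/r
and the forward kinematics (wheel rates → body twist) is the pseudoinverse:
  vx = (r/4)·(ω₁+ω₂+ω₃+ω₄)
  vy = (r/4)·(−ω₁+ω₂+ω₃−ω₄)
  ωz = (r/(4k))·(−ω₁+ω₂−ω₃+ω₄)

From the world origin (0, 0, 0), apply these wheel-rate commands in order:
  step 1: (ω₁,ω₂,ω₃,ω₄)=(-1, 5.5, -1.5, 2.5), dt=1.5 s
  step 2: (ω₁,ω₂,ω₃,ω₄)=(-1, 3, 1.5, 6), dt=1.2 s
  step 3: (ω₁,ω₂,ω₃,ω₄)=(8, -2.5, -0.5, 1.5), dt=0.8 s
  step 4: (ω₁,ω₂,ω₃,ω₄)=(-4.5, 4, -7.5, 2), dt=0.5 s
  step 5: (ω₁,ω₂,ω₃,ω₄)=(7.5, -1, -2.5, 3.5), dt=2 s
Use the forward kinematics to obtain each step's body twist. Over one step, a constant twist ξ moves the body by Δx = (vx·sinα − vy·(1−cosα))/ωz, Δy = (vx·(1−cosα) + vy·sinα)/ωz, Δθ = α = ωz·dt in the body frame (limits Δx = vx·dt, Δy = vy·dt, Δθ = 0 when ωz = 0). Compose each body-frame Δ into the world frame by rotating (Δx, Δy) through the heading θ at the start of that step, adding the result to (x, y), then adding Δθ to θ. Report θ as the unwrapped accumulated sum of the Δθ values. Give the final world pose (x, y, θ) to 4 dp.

(0.5684, 0.0698, 0.9260)

step 1: ξ=(vx,vy,ωz)=(0.0550, 0.0250, 0.4200), dt=1.5 → body Δ=(0.0657, 0.0602, 0.6300) → world pose (0.0657, 0.0602, 0.6300)
step 2: ξ=(vx,vy,ωz)=(0.0950, -0.0050, 0.3400), dt=1.2 → body Δ=(0.1121, 0.0171, 0.4080) → world pose (0.1462, 0.1401, 1.0380)
step 3: ξ=(vx,vy,ωz)=(0.0650, -0.1250, -0.3400), dt=0.8 → body Δ=(0.0378, -0.1058, -0.2720) → world pose (0.2566, 0.1189, 0.7660)
step 4: ξ=(vx,vy,ωz)=(-0.0600, -0.0100, 0.7200), dt=0.5 → body Δ=(-0.0285, -0.0102, 0.3600) → world pose (0.2431, 0.0918, 1.1260)
step 5: ξ=(vx,vy,ωz)=(0.0750, -0.1450, -0.1000), dt=2.0 → body Δ=(0.1201, -0.3030, -0.2000) → world pose (0.5684, 0.0698, 0.9260)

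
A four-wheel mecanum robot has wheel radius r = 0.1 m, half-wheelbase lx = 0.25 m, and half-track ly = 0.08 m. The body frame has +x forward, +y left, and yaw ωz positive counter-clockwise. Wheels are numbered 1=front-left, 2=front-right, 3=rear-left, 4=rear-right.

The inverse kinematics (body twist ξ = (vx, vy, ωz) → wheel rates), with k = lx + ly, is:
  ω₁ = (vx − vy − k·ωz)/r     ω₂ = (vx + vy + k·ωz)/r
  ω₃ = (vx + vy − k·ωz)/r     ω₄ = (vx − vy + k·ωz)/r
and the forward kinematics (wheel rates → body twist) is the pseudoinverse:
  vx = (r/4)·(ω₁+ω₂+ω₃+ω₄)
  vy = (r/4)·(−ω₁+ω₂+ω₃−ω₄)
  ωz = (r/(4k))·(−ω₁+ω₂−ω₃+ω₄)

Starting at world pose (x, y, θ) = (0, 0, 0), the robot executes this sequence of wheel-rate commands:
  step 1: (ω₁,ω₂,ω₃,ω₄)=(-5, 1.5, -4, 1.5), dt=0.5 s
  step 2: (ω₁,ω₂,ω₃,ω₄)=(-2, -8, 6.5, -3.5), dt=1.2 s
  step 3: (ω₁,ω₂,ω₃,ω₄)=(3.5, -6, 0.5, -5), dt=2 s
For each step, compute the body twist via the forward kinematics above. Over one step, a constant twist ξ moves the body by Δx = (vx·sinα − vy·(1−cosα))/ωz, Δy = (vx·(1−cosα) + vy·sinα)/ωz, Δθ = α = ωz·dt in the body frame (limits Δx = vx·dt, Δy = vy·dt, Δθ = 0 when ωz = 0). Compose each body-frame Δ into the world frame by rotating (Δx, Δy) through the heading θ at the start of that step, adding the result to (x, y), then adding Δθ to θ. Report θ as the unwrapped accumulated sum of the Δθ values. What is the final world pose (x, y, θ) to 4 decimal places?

(-0.2156, 0.4741, -3.2727)

step 1: ξ=(vx,vy,ωz)=(-0.1500, 0.0250, 0.9091), dt=0.5 → body Δ=(-0.0752, -0.0047, 0.4545) → world pose (-0.0752, -0.0047, 0.4545)
step 2: ξ=(vx,vy,ωz)=(-0.1750, 0.1000, -1.2121), dt=1.2 → body Δ=(-0.0705, 0.2096, -1.4545) → world pose (-0.2306, 0.1527, -1.0000)
step 3: ξ=(vx,vy,ωz)=(-0.1750, -0.1000, -1.1364), dt=2.0 → body Δ=(-0.2624, 0.1862, -2.2727) → world pose (-0.2156, 0.4741, -3.2727)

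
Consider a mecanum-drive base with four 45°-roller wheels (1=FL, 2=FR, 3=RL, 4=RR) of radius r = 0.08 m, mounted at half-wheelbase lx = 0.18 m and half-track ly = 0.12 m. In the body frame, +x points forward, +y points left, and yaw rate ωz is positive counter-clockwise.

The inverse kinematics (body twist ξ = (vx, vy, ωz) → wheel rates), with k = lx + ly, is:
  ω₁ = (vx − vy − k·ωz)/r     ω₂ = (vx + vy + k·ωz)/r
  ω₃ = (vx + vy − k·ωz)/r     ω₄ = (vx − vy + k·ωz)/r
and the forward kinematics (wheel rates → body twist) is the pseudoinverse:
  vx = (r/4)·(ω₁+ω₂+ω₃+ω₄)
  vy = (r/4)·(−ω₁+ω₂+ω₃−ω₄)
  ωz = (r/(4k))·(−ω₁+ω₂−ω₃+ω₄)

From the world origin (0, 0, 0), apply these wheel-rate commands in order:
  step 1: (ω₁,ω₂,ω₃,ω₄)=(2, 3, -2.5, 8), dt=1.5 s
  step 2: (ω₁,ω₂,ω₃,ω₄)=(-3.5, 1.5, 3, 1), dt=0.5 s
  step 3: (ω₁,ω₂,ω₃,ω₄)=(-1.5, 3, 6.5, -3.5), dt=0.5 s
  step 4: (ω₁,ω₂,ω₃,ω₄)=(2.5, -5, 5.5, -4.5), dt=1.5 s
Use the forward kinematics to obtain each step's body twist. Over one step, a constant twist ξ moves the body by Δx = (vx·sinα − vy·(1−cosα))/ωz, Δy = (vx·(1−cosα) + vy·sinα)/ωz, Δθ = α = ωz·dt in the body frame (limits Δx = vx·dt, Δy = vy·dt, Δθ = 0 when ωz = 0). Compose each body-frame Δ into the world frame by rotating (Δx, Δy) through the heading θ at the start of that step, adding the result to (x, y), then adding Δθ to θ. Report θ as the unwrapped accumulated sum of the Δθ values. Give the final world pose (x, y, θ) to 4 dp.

step 1: ξ=(vx,vy,ωz)=(0.2100, -0.1900, 0.7667), dt=1.5 → body Δ=(0.3966, -0.0642, 1.1500) → world pose (0.3966, -0.0642, 1.1500)
step 2: ξ=(vx,vy,ωz)=(0.0400, 0.1400, 0.2000), dt=0.5 → body Δ=(0.0165, 0.0709, 0.1000) → world pose (0.3386, -0.0202, 1.2500)
step 3: ξ=(vx,vy,ωz)=(0.0900, 0.2900, -0.3667), dt=0.5 → body Δ=(0.0580, 0.1401, -0.1833) → world pose (0.2240, 0.0790, 1.0667)
step 4: ξ=(vx,vy,ωz)=(-0.0300, 0.0500, -1.1667), dt=1.5 → body Δ=(0.0252, 0.0725, -1.7500) → world pose (0.1727, 0.1361, -0.6833)

(0.1727, 0.1361, -0.6833)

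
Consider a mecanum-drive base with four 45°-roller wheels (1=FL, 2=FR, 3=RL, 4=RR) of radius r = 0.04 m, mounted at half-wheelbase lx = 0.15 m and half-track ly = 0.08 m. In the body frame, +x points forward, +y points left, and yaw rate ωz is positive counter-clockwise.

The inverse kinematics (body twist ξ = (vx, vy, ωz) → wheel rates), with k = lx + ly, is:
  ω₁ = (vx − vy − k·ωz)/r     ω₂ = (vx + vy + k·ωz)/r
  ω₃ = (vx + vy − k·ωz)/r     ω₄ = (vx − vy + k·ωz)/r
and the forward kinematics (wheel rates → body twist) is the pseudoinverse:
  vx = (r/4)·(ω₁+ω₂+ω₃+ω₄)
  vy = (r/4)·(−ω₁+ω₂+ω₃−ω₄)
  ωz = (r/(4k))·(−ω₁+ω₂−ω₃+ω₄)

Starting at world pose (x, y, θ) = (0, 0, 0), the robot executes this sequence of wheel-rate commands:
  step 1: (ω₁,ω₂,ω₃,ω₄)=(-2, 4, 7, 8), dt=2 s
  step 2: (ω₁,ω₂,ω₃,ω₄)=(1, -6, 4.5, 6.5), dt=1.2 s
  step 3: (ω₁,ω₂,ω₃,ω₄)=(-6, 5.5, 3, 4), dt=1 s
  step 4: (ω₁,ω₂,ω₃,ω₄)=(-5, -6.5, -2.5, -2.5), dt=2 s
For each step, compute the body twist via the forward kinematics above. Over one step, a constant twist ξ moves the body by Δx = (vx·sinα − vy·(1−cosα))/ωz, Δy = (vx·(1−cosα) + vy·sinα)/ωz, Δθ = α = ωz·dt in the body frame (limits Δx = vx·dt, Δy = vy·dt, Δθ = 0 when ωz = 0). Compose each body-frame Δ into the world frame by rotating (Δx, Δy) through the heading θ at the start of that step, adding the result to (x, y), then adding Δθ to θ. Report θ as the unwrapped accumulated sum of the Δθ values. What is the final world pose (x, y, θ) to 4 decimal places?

(0.1938, -0.0094, 0.7609)

step 1: ξ=(vx,vy,ωz)=(0.1700, 0.0500, 0.3043), dt=2.0 → body Δ=(0.2899, 0.1943, 0.6087) → world pose (0.2899, 0.1943, 0.6087)
step 2: ξ=(vx,vy,ωz)=(0.0600, -0.0900, -0.2174), dt=1.2 → body Δ=(0.0572, -0.1161, -0.2609) → world pose (0.4032, 0.1317, 0.3478)
step 3: ξ=(vx,vy,ωz)=(0.0650, 0.1050, 0.5435), dt=1.0 → body Δ=(0.0340, 0.1171, 0.5435) → world pose (0.3952, 0.2534, 0.8913)
step 4: ξ=(vx,vy,ωz)=(-0.1650, -0.0150, -0.0652), dt=2.0 → body Δ=(-0.3310, -0.0084, -0.1304) → world pose (0.1938, -0.0094, 0.7609)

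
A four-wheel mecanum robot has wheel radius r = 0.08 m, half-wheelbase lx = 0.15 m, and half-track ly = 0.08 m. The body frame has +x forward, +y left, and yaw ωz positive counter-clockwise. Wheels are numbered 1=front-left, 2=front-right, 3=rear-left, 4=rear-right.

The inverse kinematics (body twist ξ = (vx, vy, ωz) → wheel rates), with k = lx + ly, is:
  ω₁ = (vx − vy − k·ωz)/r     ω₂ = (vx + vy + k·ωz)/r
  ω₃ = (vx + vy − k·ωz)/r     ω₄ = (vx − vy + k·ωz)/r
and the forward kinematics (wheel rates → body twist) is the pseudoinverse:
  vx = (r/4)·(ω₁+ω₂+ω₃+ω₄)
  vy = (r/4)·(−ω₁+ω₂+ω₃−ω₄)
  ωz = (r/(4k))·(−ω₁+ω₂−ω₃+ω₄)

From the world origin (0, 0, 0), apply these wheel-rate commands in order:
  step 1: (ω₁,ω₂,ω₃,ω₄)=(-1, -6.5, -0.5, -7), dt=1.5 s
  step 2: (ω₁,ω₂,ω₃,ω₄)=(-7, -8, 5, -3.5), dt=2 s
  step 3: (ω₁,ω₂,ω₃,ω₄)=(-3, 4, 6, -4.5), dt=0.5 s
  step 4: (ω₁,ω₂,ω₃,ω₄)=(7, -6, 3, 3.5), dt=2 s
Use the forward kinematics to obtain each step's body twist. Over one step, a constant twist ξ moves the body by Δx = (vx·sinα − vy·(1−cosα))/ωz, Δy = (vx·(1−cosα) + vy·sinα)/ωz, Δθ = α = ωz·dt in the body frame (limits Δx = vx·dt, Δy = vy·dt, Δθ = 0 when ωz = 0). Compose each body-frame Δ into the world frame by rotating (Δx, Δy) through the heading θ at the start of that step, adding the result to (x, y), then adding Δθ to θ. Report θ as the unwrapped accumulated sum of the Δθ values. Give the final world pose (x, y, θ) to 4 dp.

(0.5777, 0.6161, -5.5435)

step 1: ξ=(vx,vy,ωz)=(-0.3000, 0.0200, -1.0435), dt=1.5 → body Δ=(-0.2684, 0.3051, -1.5652) → world pose (-0.2684, 0.3051, -1.5652)
step 2: ξ=(vx,vy,ωz)=(-0.2700, 0.1500, -0.8261), dt=2.0 → body Δ=(-0.1294, 0.5344, -1.6522) → world pose (0.2652, 0.4375, -3.2174)
step 3: ξ=(vx,vy,ωz)=(0.0500, 0.3500, -0.3043), dt=0.5 → body Δ=(0.0382, 0.1724, -0.1522) → world pose (0.2141, 0.2684, -3.3696)
step 4: ξ=(vx,vy,ωz)=(0.1500, -0.2700, -1.0870), dt=2.0 → body Δ=(-0.2756, -0.4209, -2.1739) → world pose (0.5777, 0.6161, -5.5435)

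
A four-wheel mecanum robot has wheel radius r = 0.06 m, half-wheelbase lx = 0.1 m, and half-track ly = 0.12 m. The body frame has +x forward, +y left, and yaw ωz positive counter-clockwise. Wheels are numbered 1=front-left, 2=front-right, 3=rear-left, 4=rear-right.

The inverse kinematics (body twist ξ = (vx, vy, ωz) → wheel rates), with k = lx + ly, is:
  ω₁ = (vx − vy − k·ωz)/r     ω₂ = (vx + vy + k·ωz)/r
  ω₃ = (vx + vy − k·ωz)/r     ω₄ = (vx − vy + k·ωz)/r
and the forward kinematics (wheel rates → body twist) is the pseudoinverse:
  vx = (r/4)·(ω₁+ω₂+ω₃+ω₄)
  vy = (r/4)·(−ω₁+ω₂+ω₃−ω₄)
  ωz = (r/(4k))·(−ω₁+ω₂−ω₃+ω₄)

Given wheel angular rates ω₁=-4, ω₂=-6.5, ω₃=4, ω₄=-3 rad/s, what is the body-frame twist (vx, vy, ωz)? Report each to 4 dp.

(-0.1425, 0.0675, -0.6477)

k = lx + ly = 0.1 + 0.12 = 0.2200
ω₁+ω₂+ω₃+ω₄ = -9.5000  →  vx = (0.06/4)·-9.5000 = -0.1425
−ω₁+ω₂+ω₃−ω₄ = 4.5000  →  vy = (0.06/4)·4.5000 = 0.0675
−ω₁+ω₂−ω₃+ω₄ = -9.5000  →  ωz = (0.06/0.8800)·-9.5000 = -0.6477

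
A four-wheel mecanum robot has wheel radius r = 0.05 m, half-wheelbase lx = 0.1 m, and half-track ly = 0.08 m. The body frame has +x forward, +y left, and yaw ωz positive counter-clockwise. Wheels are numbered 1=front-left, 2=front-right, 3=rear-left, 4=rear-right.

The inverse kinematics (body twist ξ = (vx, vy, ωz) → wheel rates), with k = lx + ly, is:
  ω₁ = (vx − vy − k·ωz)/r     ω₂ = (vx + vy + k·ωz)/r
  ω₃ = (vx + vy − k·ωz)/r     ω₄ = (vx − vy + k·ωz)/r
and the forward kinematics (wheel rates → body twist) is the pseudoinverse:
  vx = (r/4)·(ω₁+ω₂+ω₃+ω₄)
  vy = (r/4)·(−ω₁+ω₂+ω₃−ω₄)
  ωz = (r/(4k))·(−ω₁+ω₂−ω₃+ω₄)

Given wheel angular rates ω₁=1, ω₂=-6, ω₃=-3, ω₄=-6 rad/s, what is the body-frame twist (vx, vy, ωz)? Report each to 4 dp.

(-0.1750, -0.0500, -0.6944)

k = lx + ly = 0.1 + 0.08 = 0.1800
ω₁+ω₂+ω₃+ω₄ = -14.0000  →  vx = (0.05/4)·-14.0000 = -0.1750
−ω₁+ω₂+ω₃−ω₄ = -4.0000  →  vy = (0.05/4)·-4.0000 = -0.0500
−ω₁+ω₂−ω₃+ω₄ = -10.0000  →  ωz = (0.05/0.7200)·-10.0000 = -0.6944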